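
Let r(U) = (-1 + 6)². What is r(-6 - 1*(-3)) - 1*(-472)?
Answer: 497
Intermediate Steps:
r(U) = 25 (r(U) = 5² = 25)
r(-6 - 1*(-3)) - 1*(-472) = 25 - 1*(-472) = 25 + 472 = 497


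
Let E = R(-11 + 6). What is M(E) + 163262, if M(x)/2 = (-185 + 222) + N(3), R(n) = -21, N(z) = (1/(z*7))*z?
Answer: 1143354/7 ≈ 1.6334e+5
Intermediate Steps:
N(z) = 1/7 (N(z) = ((1/7)/z)*z = (1/(7*z))*z = 1/7)
E = -21
M(x) = 520/7 (M(x) = 2*((-185 + 222) + 1/7) = 2*(37 + 1/7) = 2*(260/7) = 520/7)
M(E) + 163262 = 520/7 + 163262 = 1143354/7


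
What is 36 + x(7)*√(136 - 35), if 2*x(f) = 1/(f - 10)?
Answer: 36 - √101/6 ≈ 34.325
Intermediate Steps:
x(f) = 1/(2*(-10 + f)) (x(f) = 1/(2*(f - 10)) = 1/(2*(-10 + f)))
36 + x(7)*√(136 - 35) = 36 + (1/(2*(-10 + 7)))*√(136 - 35) = 36 + ((½)/(-3))*√101 = 36 + ((½)*(-⅓))*√101 = 36 - √101/6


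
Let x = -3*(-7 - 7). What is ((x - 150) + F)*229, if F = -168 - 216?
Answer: -112668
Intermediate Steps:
x = 42 (x = -3*(-14) = 42)
F = -384
((x - 150) + F)*229 = ((42 - 150) - 384)*229 = (-108 - 384)*229 = -492*229 = -112668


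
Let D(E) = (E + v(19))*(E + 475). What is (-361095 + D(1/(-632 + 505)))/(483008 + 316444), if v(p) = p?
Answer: -1892866589/4298120436 ≈ -0.44039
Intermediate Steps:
D(E) = (19 + E)*(475 + E) (D(E) = (E + 19)*(E + 475) = (19 + E)*(475 + E))
(-361095 + D(1/(-632 + 505)))/(483008 + 316444) = (-361095 + (9025 + (1/(-632 + 505))² + 494/(-632 + 505)))/(483008 + 316444) = (-361095 + (9025 + (1/(-127))² + 494/(-127)))/799452 = (-361095 + (9025 + (-1/127)² + 494*(-1/127)))*(1/799452) = (-361095 + (9025 + 1/16129 - 494/127))*(1/799452) = (-361095 + 145501488/16129)*(1/799452) = -5678599767/16129*1/799452 = -1892866589/4298120436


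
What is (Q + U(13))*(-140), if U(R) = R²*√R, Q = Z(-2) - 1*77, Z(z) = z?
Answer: 11060 - 23660*√13 ≈ -74247.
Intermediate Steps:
Q = -79 (Q = -2 - 1*77 = -2 - 77 = -79)
U(R) = R^(5/2)
(Q + U(13))*(-140) = (-79 + 13^(5/2))*(-140) = (-79 + 169*√13)*(-140) = 11060 - 23660*√13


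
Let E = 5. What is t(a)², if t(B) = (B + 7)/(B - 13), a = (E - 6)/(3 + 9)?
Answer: 6889/24649 ≈ 0.27948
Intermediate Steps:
a = -1/12 (a = (5 - 6)/(3 + 9) = -1/12 ≈ -0.083333)
t(B) = (7 + B)/(-13 + B)
t(a)² = ((7 - 1/12)/(-13 - 1/12))² = ((83/12)/(-157/12))² = (-12/157*83/12)² = (-83/157)² = 6889/24649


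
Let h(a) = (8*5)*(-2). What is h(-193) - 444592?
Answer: -444672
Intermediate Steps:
h(a) = -80 (h(a) = 40*(-2) = -80)
h(-193) - 444592 = -80 - 444592 = -444672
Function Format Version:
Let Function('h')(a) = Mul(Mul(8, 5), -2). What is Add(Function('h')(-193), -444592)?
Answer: -444672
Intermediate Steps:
Function('h')(a) = -80 (Function('h')(a) = Mul(40, -2) = -80)
Add(Function('h')(-193), -444592) = Add(-80, -444592) = -444672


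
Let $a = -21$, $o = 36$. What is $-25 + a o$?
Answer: $-781$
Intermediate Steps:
$-25 + a o = -25 - 756 = -781$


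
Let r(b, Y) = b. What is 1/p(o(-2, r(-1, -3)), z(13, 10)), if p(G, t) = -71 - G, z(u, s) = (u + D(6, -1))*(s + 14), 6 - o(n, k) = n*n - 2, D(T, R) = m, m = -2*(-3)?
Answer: -1/75 ≈ -0.013333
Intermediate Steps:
m = 6
D(T, R) = 6
o(n, k) = 8 - n² (o(n, k) = 6 - (n*n - 2) = 6 - (n² - 2) = 6 - (-2 + n²) = 6 + (2 - n²) = 8 - n²)
z(u, s) = (6 + u)*(14 + s) (z(u, s) = (u + 6)*(s + 14) = (6 + u)*(14 + s))
1/p(o(-2, r(-1, -3)), z(13, 10)) = 1/(-71 - (8 - 1*(-2)²)) = 1/(-71 - (8 - 1*4)) = 1/(-71 - (8 - 4)) = 1/(-71 - 1*4) = 1/(-71 - 4) = 1/(-75) = -1/75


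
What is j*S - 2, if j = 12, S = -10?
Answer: -122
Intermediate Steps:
j*S - 2 = 12*(-10) - 2 = -120 - 2 = -122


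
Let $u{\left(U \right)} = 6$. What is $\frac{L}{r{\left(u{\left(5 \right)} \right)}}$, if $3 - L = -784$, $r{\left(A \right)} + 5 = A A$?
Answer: $\frac{787}{31} \approx 25.387$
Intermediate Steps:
$r{\left(A \right)} = -5 + A^{2}$ ($r{\left(A \right)} = -5 + A A = -5 + A^{2}$)
$L = 787$ ($L = 3 - -784 = 3 + 784 = 787$)
$\frac{L}{r{\left(u{\left(5 \right)} \right)}} = \frac{787}{-5 + 6^{2}} = \frac{787}{-5 + 36} = \frac{787}{31}$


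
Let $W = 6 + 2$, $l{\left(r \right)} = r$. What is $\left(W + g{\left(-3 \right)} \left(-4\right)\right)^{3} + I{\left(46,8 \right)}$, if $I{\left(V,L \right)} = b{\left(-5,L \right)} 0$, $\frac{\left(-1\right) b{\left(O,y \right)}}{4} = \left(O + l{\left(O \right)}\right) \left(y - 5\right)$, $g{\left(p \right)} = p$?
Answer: $8000$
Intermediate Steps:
$W = 8$
$b{\left(O,y \right)} = - 8 O \left(-5 + y\right)$ ($b{\left(O,y \right)} = - 4 \left(O + O\right) \left(y - 5\right) = - 4 \cdot 2 O \left(-5 + y\right) = - 8 O \left(-5 + y\right)$)
$I{\left(V,L \right)} = 0$ ($I{\left(V,L \right)} = 8 \left(-5\right) \left(5 - L\right) 0 = \left(-200 + 40 L\right) 0 = 0$)
$\left(W + g{\left(-3 \right)} \left(-4\right)\right)^{3} + I{\left(46,8 \right)} = \left(8 - -12\right)^{3} + 0 = \left(8 + 12\right)^{3} + 0 = 20^{3} + 0 = 8000 + 0 = 8000$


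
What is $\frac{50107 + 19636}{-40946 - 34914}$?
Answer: $- \frac{69743}{75860} \approx -0.91936$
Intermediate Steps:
$\frac{50107 + 19636}{-40946 - 34914} = \frac{69743}{-75860} = 69743 \left(- \frac{1}{75860}\right) = - \frac{69743}{75860}$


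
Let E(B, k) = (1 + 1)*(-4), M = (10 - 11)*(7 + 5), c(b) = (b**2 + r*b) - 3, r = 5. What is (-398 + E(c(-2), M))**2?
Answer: 164836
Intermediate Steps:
c(b) = -3 + b**2 + 5*b (c(b) = (b**2 + 5*b) - 3 = -3 + b**2 + 5*b)
M = -12 (M = -1*12 = -12)
E(B, k) = -8 (E(B, k) = 2*(-4) = -8)
(-398 + E(c(-2), M))**2 = (-398 - 8)**2 = (-406)**2 = 164836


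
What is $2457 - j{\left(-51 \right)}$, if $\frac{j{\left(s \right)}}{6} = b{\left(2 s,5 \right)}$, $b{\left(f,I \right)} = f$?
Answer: $3069$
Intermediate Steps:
$j{\left(s \right)} = 12 s$ ($j{\left(s \right)} = 6 \cdot 2 s = 12 s$)
$2457 - j{\left(-51 \right)} = 2457 - 12 \left(-51\right) = 2457 - -612 = 2457 + 612 = 3069$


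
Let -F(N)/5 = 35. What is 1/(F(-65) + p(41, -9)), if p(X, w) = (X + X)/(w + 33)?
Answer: -12/2059 ≈ -0.0058281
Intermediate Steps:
p(X, w) = 2*X/(33 + w) (p(X, w) = (2*X)/(33 + w) = 2*X/(33 + w))
F(N) = -175 (F(N) = -5*35 = -175)
1/(F(-65) + p(41, -9)) = 1/(-175 + 2*41/(33 - 9)) = 1/(-175 + 2*41/24) = 1/(-175 + 2*41*(1/24)) = 1/(-175 + 41/12) = 1/(-2059/12) = -12/2059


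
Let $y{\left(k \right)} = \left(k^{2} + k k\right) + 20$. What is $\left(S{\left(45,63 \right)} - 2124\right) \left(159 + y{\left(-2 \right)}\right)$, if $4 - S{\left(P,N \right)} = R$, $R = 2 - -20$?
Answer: $-400554$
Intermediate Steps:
$y{\left(k \right)} = 20 + 2 k^{2}$ ($y{\left(k \right)} = \left(k^{2} + k^{2}\right) + 20 = 2 k^{2} + 20 = 20 + 2 k^{2}$)
$R = 22$ ($R = 2 + 20 = 22$)
$S{\left(P,N \right)} = -18$ ($S{\left(P,N \right)} = 4 - 22 = -18$)
$\left(S{\left(45,63 \right)} - 2124\right) \left(159 + y{\left(-2 \right)}\right) = \left(-18 - 2124\right) \left(159 + \left(20 + 2 \left(-2\right)^{2}\right)\right) = - 2142 \left(159 + \left(20 + 2 \cdot 4\right)\right) = - 2142 \left(159 + \left(20 + 8\right)\right) = - 2142 \left(159 + 28\right) = \left(-2142\right) 187 = -400554$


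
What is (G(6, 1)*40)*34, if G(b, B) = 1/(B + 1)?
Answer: 680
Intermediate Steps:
G(b, B) = 1/(1 + B)
(G(6, 1)*40)*34 = (40/(1 + 1))*34 = (40/2)*34 = ((½)*40)*34 = 20*34 = 680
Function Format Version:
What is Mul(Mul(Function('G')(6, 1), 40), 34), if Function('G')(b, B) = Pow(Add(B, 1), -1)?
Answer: 680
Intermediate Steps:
Function('G')(b, B) = Pow(Add(1, B), -1)
Mul(Mul(Function('G')(6, 1), 40), 34) = Mul(Mul(Pow(Add(1, 1), -1), 40), 34) = Mul(Mul(Pow(2, -1), 40), 34) = Mul(Mul(Rational(1, 2), 40), 34) = Mul(20, 34) = 680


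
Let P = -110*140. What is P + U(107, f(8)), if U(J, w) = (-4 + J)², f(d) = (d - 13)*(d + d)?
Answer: -4791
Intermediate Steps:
f(d) = 2*d*(-13 + d) (f(d) = (-13 + d)*(2*d) = 2*d*(-13 + d))
P = -15400
P + U(107, f(8)) = -15400 + (-4 + 107)² = -15400 + 103² = -15400 + 10609 = -4791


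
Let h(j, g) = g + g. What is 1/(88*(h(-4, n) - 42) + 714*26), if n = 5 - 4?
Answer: 1/15044 ≈ 6.6472e-5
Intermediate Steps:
n = 1
h(j, g) = 2*g
1/(88*(h(-4, n) - 42) + 714*26) = 1/(88*(2*1 - 42) + 714*26) = 1/(88*(2 - 42) + 18564) = 1/(88*(-40) + 18564) = 1/(-3520 + 18564) = 1/15044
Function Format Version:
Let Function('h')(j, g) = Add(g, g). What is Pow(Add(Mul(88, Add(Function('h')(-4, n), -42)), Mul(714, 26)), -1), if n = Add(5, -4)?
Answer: Rational(1, 15044) ≈ 6.6472e-5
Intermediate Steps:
n = 1
Function('h')(j, g) = Mul(2, g)
Pow(Add(Mul(88, Add(Function('h')(-4, n), -42)), Mul(714, 26)), -1) = Pow(Add(Mul(88, Add(Mul(2, 1), -42)), Mul(714, 26)), -1) = Pow(Add(Mul(88, Add(2, -42)), 18564), -1) = Pow(Add(Mul(88, -40), 18564), -1) = Pow(Add(-3520, 18564), -1) = Pow(15044, -1) = Rational(1, 15044)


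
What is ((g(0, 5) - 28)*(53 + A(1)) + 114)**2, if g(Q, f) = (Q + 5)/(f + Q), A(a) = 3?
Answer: 1954404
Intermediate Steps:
g(Q, f) = (5 + Q)/(Q + f)
((g(0, 5) - 28)*(53 + A(1)) + 114)**2 = (((5 + 0)/(0 + 5) - 28)*(53 + 3) + 114)**2 = ((5/5 - 28)*56 + 114)**2 = (((1/5)*5 - 28)*56 + 114)**2 = ((1 - 28)*56 + 114)**2 = (-27*56 + 114)**2 = (-1512 + 114)**2 = (-1398)**2 = 1954404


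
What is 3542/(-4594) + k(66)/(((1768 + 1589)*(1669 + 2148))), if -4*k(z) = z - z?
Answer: -1771/2297 ≈ -0.77101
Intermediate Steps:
k(z) = 0 (k(z) = -(z - z)/4 = -¼*0 = 0)
3542/(-4594) + k(66)/(((1768 + 1589)*(1669 + 2148))) = 3542/(-4594) + 0/(((1768 + 1589)*(1669 + 2148))) = 3542*(-1/4594) + 0/((3357*3817)) = -1771/2297 + 0/12813669 = -1771/2297 + 0*(1/12813669) = -1771/2297 + 0 = -1771/2297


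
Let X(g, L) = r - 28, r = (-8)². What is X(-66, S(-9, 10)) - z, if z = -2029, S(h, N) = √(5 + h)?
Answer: 2065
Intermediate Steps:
r = 64
X(g, L) = 36 (X(g, L) = 64 - 28 = 36)
X(-66, S(-9, 10)) - z = 36 - 1*(-2029) = 36 + 2029 = 2065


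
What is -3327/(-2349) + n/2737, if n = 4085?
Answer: 6233888/2143071 ≈ 2.9089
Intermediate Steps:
-3327/(-2349) + n/2737 = -3327/(-2349) + 4085/2737 = -3327*(-1/2349) + 4085*(1/2737) = 1109/783 + 4085/2737 = 6233888/2143071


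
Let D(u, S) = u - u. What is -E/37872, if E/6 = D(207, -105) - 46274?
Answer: 23137/3156 ≈ 7.3311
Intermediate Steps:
D(u, S) = 0
E = -277644 (E = 6*(0 - 46274) = 6*(-46274) = -277644)
-E/37872 = -1*(-277644)/37872 = 277644*(1/37872) = 23137/3156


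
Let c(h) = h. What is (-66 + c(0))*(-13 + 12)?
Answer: 66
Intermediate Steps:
(-66 + c(0))*(-13 + 12) = (-66 + 0)*(-13 + 12) = -66*(-1) = 66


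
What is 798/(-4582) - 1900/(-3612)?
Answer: 727928/2068773 ≈ 0.35186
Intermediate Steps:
798/(-4582) - 1900/(-3612) = 798*(-1/4582) - 1900*(-1/3612) = -399/2291 + 475/903 = 727928/2068773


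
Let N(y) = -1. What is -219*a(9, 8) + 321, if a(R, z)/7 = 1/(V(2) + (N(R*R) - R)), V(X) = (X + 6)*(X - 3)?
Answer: 2437/6 ≈ 406.17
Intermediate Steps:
V(X) = (-3 + X)*(6 + X) (V(X) = (6 + X)*(-3 + X) = (-3 + X)*(6 + X))
a(R, z) = 7/(-9 - R) (a(R, z) = 7/((-18 + 2² + 3*2) + (-1 - R)) = 7/((-18 + 4 + 6) + (-1 - R)) = 7/(-8 + (-1 - R)) = 7/(-9 - R))
-219*a(9, 8) + 321 = -(-1533)/(9 + 9) + 321 = -(-1533)/18 + 321 = -219*(-7/18) + 321 = 511/6 + 321 = 2437/6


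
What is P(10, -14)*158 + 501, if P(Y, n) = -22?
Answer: -2975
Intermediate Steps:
P(10, -14)*158 + 501 = -22*158 + 501 = -3476 + 501 = -2975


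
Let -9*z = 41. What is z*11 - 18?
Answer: -613/9 ≈ -68.111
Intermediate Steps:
z = -41/9 (z = -⅑*41 = -41/9 ≈ -4.5556)
z*11 - 18 = -41/9*11 - 18 = -451/9 - 18 = -613/9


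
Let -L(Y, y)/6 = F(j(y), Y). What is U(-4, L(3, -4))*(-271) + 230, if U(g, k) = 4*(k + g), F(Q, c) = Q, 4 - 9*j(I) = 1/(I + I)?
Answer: 7547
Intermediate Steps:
j(I) = 4/9 - 1/(18*I) (j(I) = 4/9 - 1/(9*(I + I)) = 4/9 - 1/(2*I)/9 = 4/9 - 1/(18*I))
L(Y, y) = -(-1 + 8*y)/(3*y)
U(g, k) = 4*g + 4*k (U(g, k) = 4*(g + k) = 4*g + 4*k)
U(-4, L(3, -4))*(-271) + 230 = (4*(-4) + 4*((⅓)*(1 - 8*(-4))/(-4)))*(-271) + 230 = (-16 + 4*((⅓)*(-¼)*(1 + 32)))*(-271) + 230 = (-16 + 4*((⅓)*(-¼)*33))*(-271) + 230 = (-16 + 4*(-11/4))*(-271) + 230 = (-16 - 11)*(-271) + 230 = -27*(-271) + 230 = 7317 + 230 = 7547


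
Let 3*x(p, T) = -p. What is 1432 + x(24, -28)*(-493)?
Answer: 5376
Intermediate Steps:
x(p, T) = -p/3 (x(p, T) = (-p)/3 = -p/3)
1432 + x(24, -28)*(-493) = 1432 - ⅓*24*(-493) = 1432 - 8*(-493) = 1432 + 3944 = 5376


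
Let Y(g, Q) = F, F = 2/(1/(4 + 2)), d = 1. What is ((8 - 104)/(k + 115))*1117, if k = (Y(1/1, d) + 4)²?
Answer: -107232/371 ≈ -289.04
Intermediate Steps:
F = 12 (F = 2/(1/6) = 2/(⅙) = 2*6 = 12)
Y(g, Q) = 12
k = 256 (k = (12 + 4)² = 16² = 256)
((8 - 104)/(k + 115))*1117 = ((8 - 104)/(256 + 115))*1117 = -96/371*1117 = -107232/371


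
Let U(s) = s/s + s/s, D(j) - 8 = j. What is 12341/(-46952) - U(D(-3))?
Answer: -106245/46952 ≈ -2.2628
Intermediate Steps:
D(j) = 8 + j
U(s) = 2 (U(s) = 1 + 1 = 2)
12341/(-46952) - U(D(-3)) = 12341/(-46952) - 1*2 = 12341*(-1/46952) - 2 = -12341/46952 - 2 = -106245/46952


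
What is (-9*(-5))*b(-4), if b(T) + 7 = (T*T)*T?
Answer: -3195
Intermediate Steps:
b(T) = -7 + T**3 (b(T) = -7 + (T*T)*T = -7 + T**2*T = -7 + T**3)
(-9*(-5))*b(-4) = (-9*(-5))*(-7 + (-4)**3) = 45*(-7 - 64) = 45*(-71) = -3195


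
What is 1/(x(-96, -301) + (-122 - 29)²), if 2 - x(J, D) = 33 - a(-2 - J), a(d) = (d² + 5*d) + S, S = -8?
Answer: 1/32068 ≈ 3.1184e-5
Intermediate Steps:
a(d) = -8 + d² + 5*d (a(d) = (d² + 5*d) - 8 = -8 + d² + 5*d)
x(J, D) = -49 + (-2 - J)² - 5*J (x(J, D) = 2 - (33 - (-8 + (-2 - J)² + 5*(-2 - J))) = 2 - (33 - (-8 + (-2 - J)² + (-10 - 5*J))) = 2 - (33 - (-18 + (-2 - J)² - 5*J)) = 2 - (33 + (18 - (-2 - J)² + 5*J)) = 2 - (51 - (-2 - J)² + 5*J) = 2 + (-51 + (-2 - J)² - 5*J) = -49 + (-2 - J)² - 5*J)
1/(x(-96, -301) + (-122 - 29)²) = 1/((-45 + (-96)² - 1*(-96)) + (-122 - 29)²) = 1/((-45 + 9216 + 96) + (-151)²) = 1/(9267 + 22801) = 1/32068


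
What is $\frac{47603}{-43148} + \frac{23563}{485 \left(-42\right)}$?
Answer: $- \frac{141883531}{62780340} \approx -2.26$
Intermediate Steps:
$\frac{47603}{-43148} + \frac{23563}{485 \left(-42\right)} = 47603 \left(- \frac{1}{43148}\right) + \frac{23563}{-20370} = - \frac{47603}{43148} + 23563 \left(- \frac{1}{20370}\right) = - \frac{47603}{43148} - \frac{23563}{20370} = - \frac{141883531}{62780340}$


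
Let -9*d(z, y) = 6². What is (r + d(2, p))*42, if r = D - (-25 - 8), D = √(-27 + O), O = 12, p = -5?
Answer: 1218 + 42*I*√15 ≈ 1218.0 + 162.67*I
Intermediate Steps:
D = I*√15 (D = √(-27 + 12) = √(-15) = I*√15 ≈ 3.873*I)
r = 33 + I*√15 (r = I*√15 - (-25 - 8) = I*√15 - 1*(-33) = I*√15 + 33 = 33 + I*√15 ≈ 33.0 + 3.873*I)
d(z, y) = -4 (d(z, y) = -⅑*6² = -⅑*36 = -4)
(r + d(2, p))*42 = ((33 + I*√15) - 4)*42 = (29 + I*√15)*42 = 1218 + 42*I*√15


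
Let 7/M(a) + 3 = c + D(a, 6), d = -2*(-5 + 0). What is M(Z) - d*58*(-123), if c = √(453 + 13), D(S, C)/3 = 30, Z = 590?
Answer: 506728629/7103 - 7*√466/7103 ≈ 71340.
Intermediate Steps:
D(S, C) = 90 (D(S, C) = 3*30 = 90)
d = 10 (d = -2*(-5) = 10)
c = √466 ≈ 21.587
M(a) = 7/(87 + √466) (M(a) = 7/(-3 + (√466 + 90)) = 7/(-3 + (90 + √466)) = 7/(87 + √466))
M(Z) - d*58*(-123) = (609/7103 - 7*√466/7103) - 10*58*(-123) = (609/7103 - 7*√466/7103) - 580*(-123) = (609/7103 - 7*√466/7103) - 1*(-71340) = (609/7103 - 7*√466/7103) + 71340 = 506728629/7103 - 7*√466/7103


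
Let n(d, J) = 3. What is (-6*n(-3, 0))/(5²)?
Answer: -18/25 ≈ -0.72000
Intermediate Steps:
(-6*n(-3, 0))/(5²) = (-6*3)/(5²) = -18/25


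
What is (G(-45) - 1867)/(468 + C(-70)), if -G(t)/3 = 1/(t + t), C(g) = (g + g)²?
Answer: -56009/602040 ≈ -0.093032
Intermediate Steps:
C(g) = 4*g² (C(g) = (2*g)² = 4*g²)
G(t) = -3/(2*t) (G(t) = -3/(t + t) = -3*1/(2*t) = -3/(2*t))
(G(-45) - 1867)/(468 + C(-70)) = (-3/2/(-45) - 1867)/(468 + 4*(-70)²) = (-3/2*(-1/45) - 1867)/(468 + 4*4900) = (1/30 - 1867)/(468 + 19600) = -56009/30/20068 = -56009/30*1/20068 = -56009/602040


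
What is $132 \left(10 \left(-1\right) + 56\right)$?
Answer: $6072$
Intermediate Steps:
$132 \left(10 \left(-1\right) + 56\right) = 132 \left(-10 + 56\right) = 132 \cdot 46 = 6072$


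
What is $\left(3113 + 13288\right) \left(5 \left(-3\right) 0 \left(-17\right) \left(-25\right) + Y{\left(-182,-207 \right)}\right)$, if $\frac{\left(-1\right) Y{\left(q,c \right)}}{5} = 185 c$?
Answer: $3140381475$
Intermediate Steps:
$Y{\left(q,c \right)} = - 925 c$ ($Y{\left(q,c \right)} = - 5 \cdot 185 c = - 925 c$)
$\left(3113 + 13288\right) \left(5 \left(-3\right) 0 \left(-17\right) \left(-25\right) + Y{\left(-182,-207 \right)}\right) = \left(3113 + 13288\right) \left(5 \left(-3\right) 0 \left(-17\right) \left(-25\right) - -191475\right) = 16401 \left(\left(-15\right) 0 \left(-17\right) \left(-25\right) + 191475\right) = 16401 \left(0 \left(-17\right) \left(-25\right) + 191475\right) = 16401 \left(0 \left(-25\right) + 191475\right) = 16401 \left(0 + 191475\right) = 16401 \cdot 191475 = 3140381475$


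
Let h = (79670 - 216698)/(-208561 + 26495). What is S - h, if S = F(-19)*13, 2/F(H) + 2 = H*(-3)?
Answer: -1401412/5006815 ≈ -0.27990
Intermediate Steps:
F(H) = 2/(-2 - 3*H) (F(H) = 2/(-2 + H*(-3)) = 2/(-2 - 3*H))
h = 68514/91033 (h = -137028/(-182066) = -137028*(-1/182066) = 68514/91033 ≈ 0.75263)
S = 26/55 (S = -2/(2 + 3*(-19))*13 = -2/(2 - 57)*13 = -2/(-55)*13 = -2*(-1/55)*13 = (2/55)*13 = 26/55 ≈ 0.47273)
S - h = 26/55 - 1*68514/91033 = 26/55 - 68514/91033 = -1401412/5006815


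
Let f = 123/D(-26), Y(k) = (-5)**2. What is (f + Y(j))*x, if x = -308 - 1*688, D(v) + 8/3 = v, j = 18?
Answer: -886938/43 ≈ -20626.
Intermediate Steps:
D(v) = -8/3 + v
x = -996 (x = -308 - 688 = -996)
Y(k) = 25
f = -369/86 (f = 123/(-8/3 - 26) = 123/(-86/3) = 123*(-3/86) = -369/86 ≈ -4.2907)
(f + Y(j))*x = (-369/86 + 25)*(-996) = (1781/86)*(-996) = -886938/43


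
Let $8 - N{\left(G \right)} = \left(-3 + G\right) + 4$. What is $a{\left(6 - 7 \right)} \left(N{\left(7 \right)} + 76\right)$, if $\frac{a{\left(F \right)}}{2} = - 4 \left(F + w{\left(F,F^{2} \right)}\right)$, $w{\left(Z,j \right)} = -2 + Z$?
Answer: $2432$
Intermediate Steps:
$N{\left(G \right)} = 7 - G$ ($N{\left(G \right)} = 8 - \left(\left(-3 + G\right) + 4\right) = 8 - \left(1 + G\right) = 7 - G$)
$a{\left(F \right)} = 16 - 16 F$ ($a{\left(F \right)} = 2 \left(- 4 \left(F + \left(-2 + F\right)\right)\right) = 2 \left(- 4 \left(-2 + 2 F\right)\right) = 2 \left(8 - 8 F\right) = 16 - 16 F$)
$a{\left(6 - 7 \right)} \left(N{\left(7 \right)} + 76\right) = \left(16 - 16 \left(6 - 7\right)\right) \left(\left(7 - 7\right) + 76\right) = \left(16 - -16\right) \left(0 + 76\right) = \left(16 + 16\right) 76 = 32 \cdot 76 = 2432$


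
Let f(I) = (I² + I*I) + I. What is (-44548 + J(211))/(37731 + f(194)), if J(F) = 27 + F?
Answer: -6330/16171 ≈ -0.39144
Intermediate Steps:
f(I) = I + 2*I² (f(I) = (I² + I²) + I = 2*I² + I = I + 2*I²)
(-44548 + J(211))/(37731 + f(194)) = (-44548 + (27 + 211))/(37731 + 194*(1 + 2*194)) = (-44548 + 238)/(37731 + 194*(1 + 388)) = -44310/(37731 + 194*389) = -44310/(37731 + 75466) = -44310/113197 = -44310*1/113197 = -6330/16171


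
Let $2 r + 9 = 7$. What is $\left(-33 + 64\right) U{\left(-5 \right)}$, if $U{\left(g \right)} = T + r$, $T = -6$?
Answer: $-217$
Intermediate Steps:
$r = -1$ ($r = - \frac{9}{2} + \frac{1}{2} \cdot 7 = - \frac{9}{2} + \frac{7}{2} = -1$)
$U{\left(g \right)} = -7$ ($U{\left(g \right)} = -6 - 1 = -7$)
$\left(-33 + 64\right) U{\left(-5 \right)} = \left(-33 + 64\right) \left(-7\right) = 31 \left(-7\right) = -217$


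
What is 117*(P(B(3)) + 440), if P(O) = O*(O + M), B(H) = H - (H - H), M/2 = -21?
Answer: 37791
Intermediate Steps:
M = -42 (M = 2*(-21) = -42)
B(H) = H (B(H) = H - 1*0 = H + 0 = H)
P(O) = O*(-42 + O) (P(O) = O*(O - 42) = O*(-42 + O))
117*(P(B(3)) + 440) = 117*(3*(-42 + 3) + 440) = 117*(3*(-39) + 440) = 117*(-117 + 440) = 117*323 = 37791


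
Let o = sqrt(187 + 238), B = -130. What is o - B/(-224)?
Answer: -65/112 + 5*sqrt(17) ≈ 20.035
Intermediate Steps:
o = 5*sqrt(17) (o = sqrt(425) = 5*sqrt(17) ≈ 20.616)
o - B/(-224) = 5*sqrt(17) - (-130)/(-224) = 5*sqrt(17) - (-130)*(-1)/224 = 5*sqrt(17) - 1*65/112 = 5*sqrt(17) - 65/112 = -65/112 + 5*sqrt(17)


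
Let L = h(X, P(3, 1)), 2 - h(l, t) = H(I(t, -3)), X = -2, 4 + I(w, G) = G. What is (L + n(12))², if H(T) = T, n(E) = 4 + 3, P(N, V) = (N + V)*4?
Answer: 256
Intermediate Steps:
P(N, V) = 4*N + 4*V
I(w, G) = -4 + G
n(E) = 7
h(l, t) = 9 (h(l, t) = 2 - (-4 - 3) = 2 - 1*(-7) = 2 + 7 = 9)
L = 9
(L + n(12))² = (9 + 7)² = 16² = 256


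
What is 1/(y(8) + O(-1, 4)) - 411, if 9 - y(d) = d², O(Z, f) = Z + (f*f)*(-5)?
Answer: -55897/136 ≈ -411.01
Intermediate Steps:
O(Z, f) = Z - 5*f² (O(Z, f) = Z + f²*(-5) = Z - 5*f²)
y(d) = 9 - d²
1/(y(8) + O(-1, 4)) - 411 = 1/((9 - 1*8²) + (-1 - 5*4²)) - 411 = 1/((9 - 1*64) + (-1 - 5*16)) - 411 = 1/((9 - 64) + (-1 - 80)) - 411 = 1/(-55 - 81) - 411 = 1/(-136) - 411 = -1/136 - 411 = -55897/136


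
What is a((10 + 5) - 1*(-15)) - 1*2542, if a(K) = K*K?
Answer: -1642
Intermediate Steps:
a(K) = K²
a((10 + 5) - 1*(-15)) - 1*2542 = ((10 + 5) - 1*(-15))² - 1*2542 = (15 + 15)² - 2542 = 30² - 2542 = 900 - 2542 = -1642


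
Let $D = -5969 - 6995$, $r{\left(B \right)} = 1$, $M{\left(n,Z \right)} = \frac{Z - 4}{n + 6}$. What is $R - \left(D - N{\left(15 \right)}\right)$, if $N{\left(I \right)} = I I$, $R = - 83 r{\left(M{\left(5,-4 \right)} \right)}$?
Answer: $13106$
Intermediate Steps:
$M{\left(n,Z \right)} = \frac{-4 + Z}{6 + n}$
$R = -83$ ($R = \left(-83\right) 1 = -83$)
$N{\left(I \right)} = I^{2}$
$D = -12964$ ($D = -5969 - 6995 = -12964$)
$R - \left(D - N{\left(15 \right)}\right) = -83 + \left(15^{2} - -12964\right) = -83 + \left(225 + 12964\right) = -83 + 13189 = 13106$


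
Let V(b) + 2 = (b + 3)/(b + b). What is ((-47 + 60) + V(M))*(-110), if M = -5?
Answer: -1232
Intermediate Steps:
V(b) = -2 + (3 + b)/(2*b) (V(b) = -2 + (b + 3)/(b + b) = -2 + (3 + b)/((2*b)) = -2 + (3 + b)*(1/(2*b)) = -2 + (3 + b)/(2*b))
((-47 + 60) + V(M))*(-110) = ((-47 + 60) + (3/2)*(1 - 1*(-5))/(-5))*(-110) = (13 + (3/2)*(-⅕)*(1 + 5))*(-110) = (13 + (3/2)*(-⅕)*6)*(-110) = (13 - 9/5)*(-110) = (56/5)*(-110) = -1232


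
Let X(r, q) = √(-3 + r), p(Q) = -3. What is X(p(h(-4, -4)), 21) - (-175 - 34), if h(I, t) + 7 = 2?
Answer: 209 + I*√6 ≈ 209.0 + 2.4495*I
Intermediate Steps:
h(I, t) = -5 (h(I, t) = -7 + 2 = -5)
X(p(h(-4, -4)), 21) - (-175 - 34) = √(-3 - 3) - (-175 - 34) = √(-6) - 1*(-209) = I*√6 + 209 = 209 + I*√6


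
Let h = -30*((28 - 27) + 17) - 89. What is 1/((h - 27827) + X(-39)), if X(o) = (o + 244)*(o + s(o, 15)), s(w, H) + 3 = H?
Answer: -1/33991 ≈ -2.9420e-5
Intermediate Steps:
s(w, H) = -3 + H
X(o) = (12 + o)*(244 + o) (X(o) = (o + 244)*(o + (-3 + 15)) = (244 + o)*(o + 12) = (244 + o)*(12 + o) = (12 + o)*(244 + o))
h = -629 (h = -30*(1 + 17) - 89 = -30*18 - 89 = -540 - 89 = -629)
1/((h - 27827) + X(-39)) = 1/((-629 - 27827) + (2928 + (-39)² + 256*(-39))) = 1/(-28456 + (2928 + 1521 - 9984)) = 1/(-28456 - 5535) = 1/(-33991) = -1/33991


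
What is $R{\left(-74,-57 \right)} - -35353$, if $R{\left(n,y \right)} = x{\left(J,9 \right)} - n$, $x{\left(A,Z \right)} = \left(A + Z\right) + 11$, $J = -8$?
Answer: $35439$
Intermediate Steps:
$x{\left(A,Z \right)} = 11 + A + Z$
$R{\left(n,y \right)} = 12 - n$ ($R{\left(n,y \right)} = \left(11 - 8 + 9\right) - n = 12 - n$)
$R{\left(-74,-57 \right)} - -35353 = \left(12 - -74\right) - -35353 = \left(12 + 74\right) + 35353 = 86 + 35353 = 35439$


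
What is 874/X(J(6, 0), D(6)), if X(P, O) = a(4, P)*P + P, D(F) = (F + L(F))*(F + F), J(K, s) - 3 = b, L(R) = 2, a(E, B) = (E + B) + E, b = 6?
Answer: 437/81 ≈ 5.3951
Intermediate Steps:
a(E, B) = B + 2*E (a(E, B) = (B + E) + E = B + 2*E)
J(K, s) = 9 (J(K, s) = 3 + 6 = 9)
D(F) = 2*F*(2 + F) (D(F) = (F + 2)*(F + F) = (2 + F)*(2*F) = 2*F*(2 + F))
X(P, O) = P + P*(8 + P) (X(P, O) = (P + 2*4)*P + P = (P + 8)*P + P = (8 + P)*P + P = P*(8 + P) + P = P + P*(8 + P))
874/X(J(6, 0), D(6)) = 874/((9*(9 + 9))) = 874/((9*18)) = 874/162 = 874*(1/162) = 437/81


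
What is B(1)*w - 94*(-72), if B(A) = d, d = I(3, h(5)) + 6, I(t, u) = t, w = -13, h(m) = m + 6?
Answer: 6651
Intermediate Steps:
h(m) = 6 + m
d = 9 (d = 3 + 6 = 9)
B(A) = 9
B(1)*w - 94*(-72) = 9*(-13) - 94*(-72) = -117 + 6768 = 6651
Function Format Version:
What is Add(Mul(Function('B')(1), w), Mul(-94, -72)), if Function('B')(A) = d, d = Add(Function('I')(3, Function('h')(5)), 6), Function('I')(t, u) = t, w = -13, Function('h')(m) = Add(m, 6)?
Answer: 6651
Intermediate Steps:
Function('h')(m) = Add(6, m)
d = 9 (d = Add(3, 6) = 9)
Function('B')(A) = 9
Add(Mul(Function('B')(1), w), Mul(-94, -72)) = Add(Mul(9, -13), Mul(-94, -72)) = Add(-117, 6768) = 6651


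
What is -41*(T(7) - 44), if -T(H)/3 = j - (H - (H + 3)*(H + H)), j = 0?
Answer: 18163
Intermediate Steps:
T(H) = 3*H - 6*H*(3 + H) (T(H) = -3*(0 - (H - (H + 3)*(H + H))) = -3*(0 - (H - (3 + H)*2*H)) = -3*(0 - (H - 2*H*(3 + H))) = -3*(0 + (-H + 2*H*(3 + H))) = -3*(-H + 2*H*(3 + H)) = 3*H - 6*H*(3 + H))
-41*(T(7) - 44) = -41*(3*7*(-5 - 2*7) - 44) = -41*(3*7*(-5 - 14) - 44) = -41*(3*7*(-19) - 44) = -41*(-399 - 44) = -41*(-443) = 18163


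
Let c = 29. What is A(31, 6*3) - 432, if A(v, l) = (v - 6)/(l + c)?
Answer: -20279/47 ≈ -431.47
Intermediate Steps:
A(v, l) = (-6 + v)/(29 + l) (A(v, l) = (v - 6)/(l + 29) = (-6 + v)/(29 + l))
A(31, 6*3) - 432 = (-6 + 31)/(29 + 6*3) - 432 = 25/(29 + 18) - 432 = 25/47 - 432 = -20279/47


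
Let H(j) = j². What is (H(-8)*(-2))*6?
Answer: -768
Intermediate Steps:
(H(-8)*(-2))*6 = ((-8)²*(-2))*6 = (64*(-2))*6 = -128*6 = -768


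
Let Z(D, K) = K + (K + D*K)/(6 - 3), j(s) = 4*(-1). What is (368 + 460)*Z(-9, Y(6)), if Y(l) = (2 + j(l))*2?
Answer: 5520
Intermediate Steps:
j(s) = -4
Y(l) = -4 (Y(l) = (2 - 4)*2 = -2*2 = -4)
Z(D, K) = 4*K/3 + D*K/3 (Z(D, K) = K + (K + D*K)/3 = K + (K + D*K)*(⅓) = K + (K/3 + D*K/3) = 4*K/3 + D*K/3)
(368 + 460)*Z(-9, Y(6)) = (368 + 460)*((⅓)*(-4)*(4 - 9)) = 828*((⅓)*(-4)*(-5)) = 828*(20/3) = 5520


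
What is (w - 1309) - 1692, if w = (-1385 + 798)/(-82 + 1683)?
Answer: -4805188/1601 ≈ -3001.4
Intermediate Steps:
w = -587/1601 ≈ -0.36665
(w - 1309) - 1692 = (-587/1601 - 1309) - 1692 = -2096296/1601 - 1692 = -4805188/1601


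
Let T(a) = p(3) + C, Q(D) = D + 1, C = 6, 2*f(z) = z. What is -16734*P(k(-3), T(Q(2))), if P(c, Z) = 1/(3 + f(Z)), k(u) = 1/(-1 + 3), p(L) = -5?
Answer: -33468/7 ≈ -4781.1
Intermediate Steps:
f(z) = z/2
k(u) = 1/2
Q(D) = 1 + D
T(a) = 1 (T(a) = -5 + 6 = 1)
P(c, Z) = 1/(3 + Z/2)
-16734*P(k(-3), T(Q(2))) = -33468/(6 + 1) = -33468/7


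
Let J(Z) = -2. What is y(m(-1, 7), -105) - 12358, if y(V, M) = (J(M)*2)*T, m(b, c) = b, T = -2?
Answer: -12350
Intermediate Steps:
y(V, M) = 8 (y(V, M) = -2*2*(-2) = -4*(-2) = 8)
y(m(-1, 7), -105) - 12358 = 8 - 12358 = -12350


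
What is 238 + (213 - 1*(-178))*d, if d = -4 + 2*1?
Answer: -544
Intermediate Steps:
d = -2 (d = -4 + 2 = -2)
238 + (213 - 1*(-178))*d = 238 + (213 - 1*(-178))*(-2) = 238 + (213 + 178)*(-2) = 238 + 391*(-2) = 238 - 782 = -544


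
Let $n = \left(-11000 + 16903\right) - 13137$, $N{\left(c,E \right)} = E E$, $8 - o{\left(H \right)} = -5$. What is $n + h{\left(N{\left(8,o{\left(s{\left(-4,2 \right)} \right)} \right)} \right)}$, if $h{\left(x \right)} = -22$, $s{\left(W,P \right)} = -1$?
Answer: $-7256$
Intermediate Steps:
$o{\left(H \right)} = 13$ ($o{\left(H \right)} = 8 - -5 = 8 + 5 = 13$)
$N{\left(c,E \right)} = E^{2}$
$n = -7234$ ($n = 5903 - 13137 = -7234$)
$n + h{\left(N{\left(8,o{\left(s{\left(-4,2 \right)} \right)} \right)} \right)} = -7234 - 22 = -7256$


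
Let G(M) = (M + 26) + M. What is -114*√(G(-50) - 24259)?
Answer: -114*I*√24333 ≈ -17783.0*I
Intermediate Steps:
G(M) = 26 + 2*M (G(M) = (26 + M) + M = 26 + 2*M)
-114*√(G(-50) - 24259) = -114*√((26 + 2*(-50)) - 24259) = -114*√((26 - 100) - 24259) = -114*√(-74 - 24259) = -114*I*√24333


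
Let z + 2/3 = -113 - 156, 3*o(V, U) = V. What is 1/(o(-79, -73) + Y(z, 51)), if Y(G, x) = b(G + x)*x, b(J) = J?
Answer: -3/33535 ≈ -8.9459e-5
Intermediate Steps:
o(V, U) = V/3
z = -809/3 (z = -2/3 + (-113 - 156) = -2/3 - 269 = -809/3 ≈ -269.67)
Y(G, x) = x*(G + x) (Y(G, x) = (G + x)*x = x*(G + x))
1/(o(-79, -73) + Y(z, 51)) = 1/((1/3)*(-79) + 51*(-809/3 + 51)) = 1/(-79/3 + 51*(-656/3)) = 1/(-79/3 - 11152) = 1/(-33535/3) = -3/33535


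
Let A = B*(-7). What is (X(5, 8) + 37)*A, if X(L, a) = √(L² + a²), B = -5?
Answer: 1295 + 35*√89 ≈ 1625.2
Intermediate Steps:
A = 35 (A = -5*(-7) = 35)
(X(5, 8) + 37)*A = (√(5² + 8²) + 37)*35 = (√(25 + 64) + 37)*35 = (√89 + 37)*35 = (37 + √89)*35 = 1295 + 35*√89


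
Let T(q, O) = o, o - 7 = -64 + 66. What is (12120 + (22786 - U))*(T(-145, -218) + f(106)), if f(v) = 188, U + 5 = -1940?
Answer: 7259647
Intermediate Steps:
U = -1945 (U = -5 - 1940 = -1945)
o = 9 (o = 7 + (-64 + 66) = 7 + 2 = 9)
T(q, O) = 9
(12120 + (22786 - U))*(T(-145, -218) + f(106)) = (12120 + (22786 - 1*(-1945)))*(9 + 188) = (12120 + (22786 + 1945))*197 = (12120 + 24731)*197 = 36851*197 = 7259647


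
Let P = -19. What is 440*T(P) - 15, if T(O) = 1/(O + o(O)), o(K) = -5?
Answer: -100/3 ≈ -33.333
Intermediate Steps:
T(O) = 1/(-5 + O) (T(O) = 1/(O - 5) = 1/(-5 + O))
440*T(P) - 15 = 440/(-5 - 19) - 15 = 440/(-24) - 15 = 440*(-1/24) - 15 = -55/3 - 15 = -100/3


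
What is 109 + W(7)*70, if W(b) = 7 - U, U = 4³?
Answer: -3881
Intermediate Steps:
U = 64
W(b) = -57 (W(b) = 7 - 1*64 = 7 - 64 = -57)
109 + W(7)*70 = 109 - 57*70 = 109 - 3990 = -3881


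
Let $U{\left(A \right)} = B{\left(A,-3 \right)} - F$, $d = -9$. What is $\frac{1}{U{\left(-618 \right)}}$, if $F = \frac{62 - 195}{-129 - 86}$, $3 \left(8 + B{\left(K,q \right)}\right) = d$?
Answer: $- \frac{215}{2498} \approx -0.086069$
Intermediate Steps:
$B{\left(K,q \right)} = -11$ ($B{\left(K,q \right)} = -8 + \frac{1}{3} \left(-9\right) = -8 - 3 = -11$)
$F = \frac{133}{215}$ ($F = - \frac{133}{-215} = \left(-133\right) \left(- \frac{1}{215}\right) = \frac{133}{215} \approx 0.6186$)
$U{\left(A \right)} = - \frac{2498}{215}$ ($U{\left(A \right)} = -11 - \frac{133}{215} = - \frac{2498}{215}$)
$\frac{1}{U{\left(-618 \right)}} = \frac{1}{- \frac{2498}{215}} = - \frac{215}{2498}$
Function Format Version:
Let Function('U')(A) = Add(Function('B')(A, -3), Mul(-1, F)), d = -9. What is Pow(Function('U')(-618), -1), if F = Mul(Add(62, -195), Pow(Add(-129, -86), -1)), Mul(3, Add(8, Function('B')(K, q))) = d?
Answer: Rational(-215, 2498) ≈ -0.086069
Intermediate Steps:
Function('B')(K, q) = -11 (Function('B')(K, q) = Add(-8, Mul(Rational(1, 3), -9)) = Add(-8, -3) = -11)
F = Rational(133, 215) (F = Mul(-133, Pow(-215, -1)) = Mul(-133, Rational(-1, 215)) = Rational(133, 215) ≈ 0.61860)
Function('U')(A) = Rational(-2498, 215) (Function('U')(A) = Add(-11, Mul(-1, Rational(133, 215))) = Add(-11, Rational(-133, 215)) = Rational(-2498, 215))
Pow(Function('U')(-618), -1) = Pow(Rational(-2498, 215), -1) = Rational(-215, 2498)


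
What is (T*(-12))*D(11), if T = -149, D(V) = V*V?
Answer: 216348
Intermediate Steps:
D(V) = V**2
(T*(-12))*D(11) = -149*(-12)*11**2 = 1788*121 = 216348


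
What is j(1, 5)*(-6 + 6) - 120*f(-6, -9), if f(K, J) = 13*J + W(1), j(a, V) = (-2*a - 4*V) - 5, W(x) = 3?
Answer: 13680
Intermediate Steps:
j(a, V) = -5 - 4*V - 2*a (j(a, V) = (-4*V - 2*a) - 5 = -5 - 4*V - 2*a)
f(K, J) = 3 + 13*J (f(K, J) = 13*J + 3 = 3 + 13*J)
j(1, 5)*(-6 + 6) - 120*f(-6, -9) = (-5 - 4*5 - 2*1)*(-6 + 6) - 120*(3 + 13*(-9)) = (-5 - 20 - 2)*0 - 120*(3 - 117) = -27*0 - 120*(-114) = 0 + 13680 = 13680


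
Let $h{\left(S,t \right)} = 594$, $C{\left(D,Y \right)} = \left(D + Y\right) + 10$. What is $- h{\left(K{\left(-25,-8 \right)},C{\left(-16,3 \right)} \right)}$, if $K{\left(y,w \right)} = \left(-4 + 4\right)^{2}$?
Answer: $-594$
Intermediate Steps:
$K{\left(y,w \right)} = 0$ ($K{\left(y,w \right)} = 0^{2} = 0$)
$C{\left(D,Y \right)} = 10 + D + Y$
$- h{\left(K{\left(-25,-8 \right)},C{\left(-16,3 \right)} \right)} = \left(-1\right) 594 = -594$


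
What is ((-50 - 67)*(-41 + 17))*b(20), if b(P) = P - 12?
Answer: 22464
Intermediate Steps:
b(P) = -12 + P
((-50 - 67)*(-41 + 17))*b(20) = ((-50 - 67)*(-41 + 17))*(-12 + 20) = -117*(-24)*8 = 2808*8 = 22464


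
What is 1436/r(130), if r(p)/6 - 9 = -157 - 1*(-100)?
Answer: -359/72 ≈ -4.9861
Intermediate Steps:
r(p) = -288 (r(p) = 54 + 6*(-157 - 1*(-100)) = 54 + 6*(-157 + 100) = 54 + 6*(-57) = 54 - 342 = -288)
1436/r(130) = 1436/(-288) = 1436*(-1/288) = -359/72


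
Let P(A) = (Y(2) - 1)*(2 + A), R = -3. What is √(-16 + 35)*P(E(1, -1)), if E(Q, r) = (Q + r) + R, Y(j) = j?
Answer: -√19 ≈ -4.3589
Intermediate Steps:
E(Q, r) = -3 + Q + r (E(Q, r) = (Q + r) - 3 = -3 + Q + r)
P(A) = 2 + A (P(A) = (2 - 1)*(2 + A) = 1*(2 + A) = 2 + A)
√(-16 + 35)*P(E(1, -1)) = √(-16 + 35)*(2 + (-3 + 1 - 1)) = √19*(2 - 3) = √19*(-1) = -√19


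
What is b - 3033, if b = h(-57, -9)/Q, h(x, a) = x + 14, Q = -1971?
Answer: -5978000/1971 ≈ -3033.0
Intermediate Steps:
h(x, a) = 14 + x
b = 43/1971 (b = (14 - 57)/(-1971) = -43*(-1/1971) = 43/1971 ≈ 0.021816)
b - 3033 = 43/1971 - 3033 = -5978000/1971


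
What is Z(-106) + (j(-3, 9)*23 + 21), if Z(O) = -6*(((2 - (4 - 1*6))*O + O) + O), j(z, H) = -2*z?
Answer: 3975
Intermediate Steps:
Z(O) = -36*O (Z(O) = -6*(((2 - (4 - 6))*O + O) + O) = -6*(((2 - 1*(-2))*O + O) + O) = -6*(((2 + 2)*O + O) + O) = -6*((4*O + O) + O) = -6*(5*O + O) = -36*O)
Z(-106) + (j(-3, 9)*23 + 21) = -36*(-106) + (-2*(-3)*23 + 21) = 3816 + (6*23 + 21) = 3816 + (138 + 21) = 3816 + 159 = 3975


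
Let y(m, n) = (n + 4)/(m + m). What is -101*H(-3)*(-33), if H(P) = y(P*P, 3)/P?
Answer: -7777/18 ≈ -432.06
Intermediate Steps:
y(m, n) = (4 + n)/(2*m) (y(m, n) = (4 + n)/((2*m)) = (4 + n)*(1/(2*m)) = (4 + n)/(2*m))
H(P) = 7/(2*P³) (H(P) = ((4 + 3)/(2*((P*P))))/P = ((½)*7/P²)/P = (7/(2*P²))/P = 7/(2*P³))
-101*H(-3)*(-33) = -101*(7/2)/(-3)³*(-33) = -101*(7/2)*(-1/27)*(-33) = -(-707)*(-33)/54 = -101*77/18 = -7777/18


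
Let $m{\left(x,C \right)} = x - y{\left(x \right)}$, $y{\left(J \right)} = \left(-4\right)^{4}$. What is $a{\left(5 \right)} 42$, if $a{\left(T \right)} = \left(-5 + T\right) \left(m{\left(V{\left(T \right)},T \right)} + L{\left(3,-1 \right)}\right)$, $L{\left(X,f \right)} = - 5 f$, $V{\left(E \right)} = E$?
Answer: $0$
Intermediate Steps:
$y{\left(J \right)} = 256$
$m{\left(x,C \right)} = -256 + x$ ($m{\left(x,C \right)} = x - 256 = -256 + x$)
$a{\left(T \right)} = \left(-251 + T\right) \left(-5 + T\right)$ ($a{\left(T \right)} = \left(-5 + T\right) \left(\left(-256 + T\right) - -5\right) = \left(-5 + T\right) \left(\left(-256 + T\right) + 5\right) = \left(-5 + T\right) \left(-251 + T\right) = \left(-251 + T\right) \left(-5 + T\right)$)
$a{\left(5 \right)} 42 = \left(1255 + 5 \left(-256 + 5\right)\right) 42 = \left(1255 + 5 \left(-251\right)\right) 42 = \left(1255 - 1255\right) 42 = 0 \cdot 42 = 0$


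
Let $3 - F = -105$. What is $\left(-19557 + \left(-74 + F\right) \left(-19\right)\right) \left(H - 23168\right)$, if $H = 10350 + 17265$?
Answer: $-89842741$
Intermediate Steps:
$F = 108$ ($F = 3 - -105 = 3 + 105 = 108$)
$H = 27615$
$\left(-19557 + \left(-74 + F\right) \left(-19\right)\right) \left(H - 23168\right) = \left(-19557 + \left(-74 + 108\right) \left(-19\right)\right) \left(27615 - 23168\right) = \left(-19557 + 34 \left(-19\right)\right) 4447 = \left(-19557 - 646\right) 4447 = \left(-20203\right) 4447 = -89842741$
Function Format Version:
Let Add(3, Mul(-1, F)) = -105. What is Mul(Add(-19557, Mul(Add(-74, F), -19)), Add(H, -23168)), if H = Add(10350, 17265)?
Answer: -89842741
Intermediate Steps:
F = 108 (F = Add(3, Mul(-1, -105)) = Add(3, 105) = 108)
H = 27615
Mul(Add(-19557, Mul(Add(-74, F), -19)), Add(H, -23168)) = Mul(Add(-19557, Mul(Add(-74, 108), -19)), Add(27615, -23168)) = Mul(Add(-19557, Mul(34, -19)), 4447) = Mul(Add(-19557, -646), 4447) = Mul(-20203, 4447) = -89842741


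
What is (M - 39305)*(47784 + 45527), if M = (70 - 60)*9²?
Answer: -3592006945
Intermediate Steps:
M = 810 (M = 10*81 = 810)
(M - 39305)*(47784 + 45527) = (810 - 39305)*(47784 + 45527) = -38495*93311 = -3592006945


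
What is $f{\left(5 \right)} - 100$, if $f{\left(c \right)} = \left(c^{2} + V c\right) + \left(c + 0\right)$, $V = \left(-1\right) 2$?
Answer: $-80$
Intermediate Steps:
$V = -2$
$f{\left(c \right)} = c^{2} - c$ ($f{\left(c \right)} = \left(c^{2} - 2 c\right) + \left(c + 0\right) = \left(c^{2} - 2 c\right) + c = c^{2} - c$)
$f{\left(5 \right)} - 100 = 5 \left(-1 + 5\right) - 100 = 5 \cdot 4 - 100 = 20 - 100 = -80$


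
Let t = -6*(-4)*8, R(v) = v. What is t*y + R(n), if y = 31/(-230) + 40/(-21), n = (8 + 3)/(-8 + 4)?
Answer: -1269783/3220 ≈ -394.34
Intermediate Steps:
n = -11/4 (n = 11/(-4) = 11*(-¼) = -11/4 ≈ -2.7500)
y = -9851/4830 (y = 31*(-1/230) + 40*(-1/21) = -31/230 - 40/21 = -9851/4830 ≈ -2.0395)
t = 192 (t = 24*8 = 192)
t*y + R(n) = 192*(-9851/4830) - 11/4 = -315232/805 - 11/4 = -1269783/3220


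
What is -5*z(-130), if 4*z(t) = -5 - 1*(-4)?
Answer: 5/4 ≈ 1.2500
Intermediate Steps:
z(t) = -¼ (z(t) = (-5 - 1*(-4))/4 = (-5 + 4)/4 = (¼)*(-1) = -¼)
-5*z(-130) = -5*(-¼) = 5/4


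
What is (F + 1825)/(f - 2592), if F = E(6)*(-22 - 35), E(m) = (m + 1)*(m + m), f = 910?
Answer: 2963/1682 ≈ 1.7616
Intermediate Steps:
E(m) = 2*m*(1 + m) (E(m) = (1 + m)*(2*m) = 2*m*(1 + m))
F = -4788 (F = (2*6*(1 + 6))*(-22 - 35) = (2*6*7)*(-57) = 84*(-57) = -4788)
(F + 1825)/(f - 2592) = (-4788 + 1825)/(910 - 2592) = -2963/(-1682) = -2963*(-1/1682) = 2963/1682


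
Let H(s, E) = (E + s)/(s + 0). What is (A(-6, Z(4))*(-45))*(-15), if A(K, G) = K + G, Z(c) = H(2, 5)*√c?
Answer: 675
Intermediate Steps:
H(s, E) = (E + s)/s
Z(c) = 7*√c/2 (Z(c) = ((5 + 2)/2)*√c = ((½)*7)*√c = 7*√c/2)
A(K, G) = G + K
(A(-6, Z(4))*(-45))*(-15) = ((7*√4/2 - 6)*(-45))*(-15) = (((7/2)*2 - 6)*(-45))*(-15) = ((7 - 6)*(-45))*(-15) = (1*(-45))*(-15) = -45*(-15) = 675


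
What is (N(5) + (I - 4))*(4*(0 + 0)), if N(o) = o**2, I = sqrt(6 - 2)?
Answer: 0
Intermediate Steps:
I = 2 (I = sqrt(4) = 2)
(N(5) + (I - 4))*(4*(0 + 0)) = (5**2 + (2 - 4))*(4*(0 + 0)) = (25 - 2)*(4*0) = 23*0 = 0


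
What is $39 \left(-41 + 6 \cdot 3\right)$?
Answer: $-897$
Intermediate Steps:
$39 \left(-41 + 6 \cdot 3\right) = 39 \left(-41 + 18\right) = 39 \left(-23\right) = -897$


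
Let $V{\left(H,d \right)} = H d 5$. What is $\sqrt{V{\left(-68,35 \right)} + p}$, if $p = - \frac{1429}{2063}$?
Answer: $\frac{i \sqrt{50648979127}}{2063} \approx 109.09 i$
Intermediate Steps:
$V{\left(H,d \right)} = 5 H d$
$p = - \frac{1429}{2063}$ ($p = \left(-1429\right) \frac{1}{2063} = - \frac{1429}{2063} \approx -0.69268$)
$\sqrt{V{\left(-68,35 \right)} + p} = \sqrt{5 \left(-68\right) 35 - \frac{1429}{2063}} = \sqrt{-11900 - \frac{1429}{2063}} = \sqrt{- \frac{24551129}{2063}} = \frac{i \sqrt{50648979127}}{2063}$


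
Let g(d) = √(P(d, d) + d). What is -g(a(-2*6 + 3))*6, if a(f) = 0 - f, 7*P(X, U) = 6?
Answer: -6*√483/7 ≈ -18.838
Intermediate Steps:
P(X, U) = 6/7 (P(X, U) = (⅐)*6 = 6/7)
a(f) = -f
g(d) = √(6/7 + d)
-g(a(-2*6 + 3))*6 = -√(42 + 49*(-(-2*6 + 3)))/7*6 = -√(42 + 49*(-(-12 + 3)))/7*6 = -√(42 + 49*(-1*(-9)))/7*6 = -√(42 + 49*9)/7*6 = -√(42 + 441)/7*6 = -√483/7*6 = -6*√483/7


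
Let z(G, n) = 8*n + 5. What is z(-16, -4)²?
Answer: 729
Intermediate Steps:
z(G, n) = 5 + 8*n
z(-16, -4)² = (5 + 8*(-4))² = (5 - 32)² = (-27)² = 729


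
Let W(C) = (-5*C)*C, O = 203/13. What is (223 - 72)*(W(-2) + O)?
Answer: -8607/13 ≈ -662.08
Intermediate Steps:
O = 203/13 (O = 203*(1/13) = 203/13 ≈ 15.615)
W(C) = -5*C**2
(223 - 72)*(W(-2) + O) = (223 - 72)*(-5*(-2)**2 + 203/13) = 151*(-5*4 + 203/13) = 151*(-20 + 203/13) = 151*(-57/13) = -8607/13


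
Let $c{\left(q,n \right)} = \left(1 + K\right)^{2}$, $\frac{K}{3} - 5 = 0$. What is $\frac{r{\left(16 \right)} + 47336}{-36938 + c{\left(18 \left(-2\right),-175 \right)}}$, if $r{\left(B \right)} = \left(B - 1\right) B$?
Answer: $- \frac{23788}{18341} \approx -1.297$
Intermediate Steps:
$r{\left(B \right)} = B \left(-1 + B\right)$ ($r{\left(B \right)} = \left(-1 + B\right) B = B \left(-1 + B\right)$)
$K = 15$ ($K = 15 + 3 \cdot 0 = 15 + 0 = 15$)
$c{\left(q,n \right)} = 256$ ($c{\left(q,n \right)} = \left(1 + 15\right)^{2} = 16^{2} = 256$)
$\frac{r{\left(16 \right)} + 47336}{-36938 + c{\left(18 \left(-2\right),-175 \right)}} = \frac{16 \left(-1 + 16\right) + 47336}{-36938 + 256} = \frac{16 \cdot 15 + 47336}{-36682} = \left(240 + 47336\right) \left(- \frac{1}{36682}\right) = 47576 \left(- \frac{1}{36682}\right) = - \frac{23788}{18341}$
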